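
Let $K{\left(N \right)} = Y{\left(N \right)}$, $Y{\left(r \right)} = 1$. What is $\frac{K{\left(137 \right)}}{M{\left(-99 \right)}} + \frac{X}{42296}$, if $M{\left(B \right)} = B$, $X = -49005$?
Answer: $- \frac{4893791}{4187304} \approx -1.1687$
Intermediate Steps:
$K{\left(N \right)} = 1$
$\frac{K{\left(137 \right)}}{M{\left(-99 \right)}} + \frac{X}{42296} = 1 \frac{1}{-99} - \frac{49005}{42296} = 1 \left(- \frac{1}{99}\right) - \frac{49005}{42296} = - \frac{1}{99} - \frac{49005}{42296} = - \frac{4893791}{4187304}$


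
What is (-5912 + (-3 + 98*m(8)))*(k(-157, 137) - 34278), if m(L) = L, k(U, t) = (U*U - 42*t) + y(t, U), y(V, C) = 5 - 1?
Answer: 78909649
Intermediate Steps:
y(V, C) = 4
k(U, t) = 4 + U**2 - 42*t (k(U, t) = (U*U - 42*t) + 4 = (U**2 - 42*t) + 4 = 4 + U**2 - 42*t)
(-5912 + (-3 + 98*m(8)))*(k(-157, 137) - 34278) = (-5912 + (-3 + 98*8))*((4 + (-157)**2 - 42*137) - 34278) = (-5912 + (-3 + 784))*((4 + 24649 - 5754) - 34278) = (-5912 + 781)*(18899 - 34278) = -5131*(-15379) = 78909649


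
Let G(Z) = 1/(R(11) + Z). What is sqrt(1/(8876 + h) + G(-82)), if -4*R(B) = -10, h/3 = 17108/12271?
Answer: I*sqrt(4773195455031345)/618786660 ≈ 0.11165*I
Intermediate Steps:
h = 7332/1753 (h = 3*(17108/12271) = 3*(17108*(1/12271)) = 3*(2444/1753) = 7332/1753 ≈ 4.1825)
R(B) = 5/2 (R(B) = -1/4*(-10) = 5/2)
G(Z) = 1/(5/2 + Z)
sqrt(1/(8876 + h) + G(-82)) = sqrt(1/(8876 + 7332/1753) + 2/(5 + 2*(-82))) = sqrt(1/(15566960/1753) + 2/(5 - 164)) = sqrt(1753/15566960 + 2/(-159)) = sqrt(1753/15566960 + 2*(-1/159)) = sqrt(1753/15566960 - 2/159) = sqrt(-30855193/2475146640) = I*sqrt(4773195455031345)/618786660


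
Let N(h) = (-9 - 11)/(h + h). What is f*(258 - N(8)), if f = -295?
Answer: -305915/4 ≈ -76479.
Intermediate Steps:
N(h) = -10/h (N(h) = -20*1/(2*h) = -10/h)
f*(258 - N(8)) = -295*(258 - (-10)/8) = -295*(258 - 1*(-5/4)) = -295*(258 + 5/4) = -295*1037/4 = -305915/4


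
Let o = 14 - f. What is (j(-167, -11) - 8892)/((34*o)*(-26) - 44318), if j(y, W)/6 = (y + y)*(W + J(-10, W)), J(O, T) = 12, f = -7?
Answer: 5448/31441 ≈ 0.17328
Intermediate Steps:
j(y, W) = 12*y*(12 + W) (j(y, W) = 6*((y + y)*(W + 12)) = 6*((2*y)*(12 + W)) = 6*(2*y*(12 + W)) = 12*y*(12 + W))
o = 21 (o = 14 - 1*(-7) = 14 + 7 = 21)
(j(-167, -11) - 8892)/((34*o)*(-26) - 44318) = (12*(-167)*(12 - 11) - 8892)/((34*21)*(-26) - 44318) = (12*(-167)*1 - 8892)/(714*(-26) - 44318) = (-2004 - 8892)/(-18564 - 44318) = -10896/(-62882) = -10896*(-1/62882) = 5448/31441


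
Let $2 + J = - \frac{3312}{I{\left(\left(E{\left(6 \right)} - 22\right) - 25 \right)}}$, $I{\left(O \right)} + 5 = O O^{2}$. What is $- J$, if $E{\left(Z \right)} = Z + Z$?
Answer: $\frac{5153}{2680} \approx 1.9228$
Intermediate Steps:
$E{\left(Z \right)} = 2 Z$
$I{\left(O \right)} = -5 + O^{3}$ ($I{\left(O \right)} = -5 + O O^{2} = -5 + O^{3}$)
$J = - \frac{5153}{2680}$ ($J = -2 - \frac{3312}{-5 + \left(\left(2 \cdot 6 - 22\right) - 25\right)^{3}} = -2 - \frac{3312}{-5 + \left(\left(12 - 22\right) - 25\right)^{3}} = -2 - \frac{3312}{-5 + \left(-10 - 25\right)^{3}} = -2 - \frac{3312}{-5 + \left(-35\right)^{3}} = -2 - \frac{3312}{-5 - 42875} = -2 - \frac{3312}{-42880} = -2 - - \frac{207}{2680} = -2 + \frac{207}{2680} = - \frac{5153}{2680} \approx -1.9228$)
$- J = \left(-1\right) \left(- \frac{5153}{2680}\right) = \frac{5153}{2680}$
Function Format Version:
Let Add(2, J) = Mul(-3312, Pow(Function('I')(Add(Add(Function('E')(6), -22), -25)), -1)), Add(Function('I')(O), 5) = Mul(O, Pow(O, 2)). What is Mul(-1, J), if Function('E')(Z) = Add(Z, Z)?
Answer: Rational(5153, 2680) ≈ 1.9228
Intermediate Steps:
Function('E')(Z) = Mul(2, Z)
Function('I')(O) = Add(-5, Pow(O, 3)) (Function('I')(O) = Add(-5, Mul(O, Pow(O, 2))) = Add(-5, Pow(O, 3)))
J = Rational(-5153, 2680) (J = Add(-2, Mul(-3312, Pow(Add(-5, Pow(Add(Add(Mul(2, 6), -22), -25), 3)), -1))) = Add(-2, Mul(-3312, Pow(Add(-5, Pow(Add(Add(12, -22), -25), 3)), -1))) = Add(-2, Mul(-3312, Pow(Add(-5, Pow(Add(-10, -25), 3)), -1))) = Add(-2, Mul(-3312, Pow(Add(-5, Pow(-35, 3)), -1))) = Add(-2, Mul(-3312, Pow(Add(-5, -42875), -1))) = Add(-2, Mul(-3312, Pow(-42880, -1))) = Add(-2, Mul(-3312, Rational(-1, 42880))) = Add(-2, Rational(207, 2680)) = Rational(-5153, 2680) ≈ -1.9228)
Mul(-1, J) = Mul(-1, Rational(-5153, 2680)) = Rational(5153, 2680)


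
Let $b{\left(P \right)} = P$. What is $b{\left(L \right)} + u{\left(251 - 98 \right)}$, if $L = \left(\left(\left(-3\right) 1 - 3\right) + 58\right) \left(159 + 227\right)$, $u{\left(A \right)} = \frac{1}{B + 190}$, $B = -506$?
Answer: $\frac{6342751}{316} \approx 20072.0$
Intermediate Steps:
$u{\left(A \right)} = - \frac{1}{316}$ ($u{\left(A \right)} = \frac{1}{-506 + 190} = \frac{1}{-316} = - \frac{1}{316}$)
$L = 20072$ ($L = \left(\left(-3 - 3\right) + 58\right) 386 = \left(-6 + 58\right) 386 = 52 \cdot 386 = 20072$)
$b{\left(L \right)} + u{\left(251 - 98 \right)} = 20072 - \frac{1}{316} = \frac{6342751}{316}$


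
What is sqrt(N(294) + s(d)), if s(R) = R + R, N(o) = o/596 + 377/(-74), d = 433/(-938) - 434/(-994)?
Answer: I*sqrt(156752118928183786)/183577387 ≈ 2.1567*I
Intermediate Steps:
d = -1665/66598 (d = 433*(-1/938) - 434*(-1/994) = -433/938 + 31/71 = -1665/66598 ≈ -0.025001)
N(o) = -377/74 + o/596 (N(o) = o*(1/596) + 377*(-1/74) = o/596 - 377/74 = -377/74 + o/596)
s(R) = 2*R
sqrt(N(294) + s(d)) = sqrt((-377/74 + (1/596)*294) + 2*(-1665/66598)) = sqrt((-377/74 + 147/298) - 1665/33299) = sqrt(-25367/5513 - 1665/33299) = sqrt(-853874878/183577387) = I*sqrt(156752118928183786)/183577387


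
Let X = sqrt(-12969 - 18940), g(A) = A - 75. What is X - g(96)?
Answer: -21 + I*sqrt(31909) ≈ -21.0 + 178.63*I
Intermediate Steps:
g(A) = -75 + A
X = I*sqrt(31909) (X = sqrt(-31909) = I*sqrt(31909) ≈ 178.63*I)
X - g(96) = I*sqrt(31909) - (-75 + 96) = I*sqrt(31909) - 1*21 = I*sqrt(31909) - 21 = -21 + I*sqrt(31909)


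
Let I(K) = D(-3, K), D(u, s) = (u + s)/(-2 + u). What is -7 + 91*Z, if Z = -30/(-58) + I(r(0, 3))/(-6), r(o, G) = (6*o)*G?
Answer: 8981/290 ≈ 30.969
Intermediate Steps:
r(o, G) = 6*G*o
D(u, s) = (s + u)/(-2 + u)
I(K) = ⅗ - K/5 (I(K) = (K - 3)/(-2 - 3) = (-3 + K)/(-5) = -(-3 + K)/5 = ⅗ - K/5)
Z = 121/290 (Z = -30/(-58) + (⅗ - 6*3*0/5)/(-6) = -30*(-1/58) + (⅗ - ⅕*0)*(-⅙) = 15/29 + (⅗ + 0)*(-⅙) = 15/29 + (⅗)*(-⅙) = 15/29 - ⅒ = 121/290 ≈ 0.41724)
-7 + 91*Z = -7 + 91*(121/290) = -7 + 11011/290 = 8981/290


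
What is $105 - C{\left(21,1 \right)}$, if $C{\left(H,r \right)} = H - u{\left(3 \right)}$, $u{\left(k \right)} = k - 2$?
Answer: $85$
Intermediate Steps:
$u{\left(k \right)} = -2 + k$ ($u{\left(k \right)} = k - 2 = -2 + k$)
$C{\left(H,r \right)} = -1 + H$ ($C{\left(H,r \right)} = H - \left(-2 + 3\right) = H - 1 = -1 + H$)
$105 - C{\left(21,1 \right)} = 105 - \left(-1 + 21\right) = 105 - 20 = 85$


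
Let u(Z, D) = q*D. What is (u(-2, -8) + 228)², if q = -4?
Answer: 67600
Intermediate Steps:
u(Z, D) = -4*D
(u(-2, -8) + 228)² = (-4*(-8) + 228)² = (32 + 228)² = 260² = 67600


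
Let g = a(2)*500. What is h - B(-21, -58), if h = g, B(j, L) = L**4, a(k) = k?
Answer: -11315496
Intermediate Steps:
g = 1000 (g = 2*500 = 1000)
h = 1000
h - B(-21, -58) = 1000 - 1*(-58)**4 = 1000 - 1*11316496 = 1000 - 11316496 = -11315496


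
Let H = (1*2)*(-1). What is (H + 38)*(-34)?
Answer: -1224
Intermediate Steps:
H = -2 (H = 2*(-1) = -2)
(H + 38)*(-34) = (-2 + 38)*(-34) = 36*(-34) = -1224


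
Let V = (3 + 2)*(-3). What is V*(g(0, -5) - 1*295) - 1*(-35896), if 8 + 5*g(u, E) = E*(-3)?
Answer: 40300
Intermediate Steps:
g(u, E) = -8/5 - 3*E/5 (g(u, E) = -8/5 + (E*(-3))/5 = -8/5 + (-3*E)/5 = -8/5 - 3*E/5)
V = -15 (V = 5*(-3) = -15)
V*(g(0, -5) - 1*295) - 1*(-35896) = -15*((-8/5 - ⅗*(-5)) - 1*295) - 1*(-35896) = -15*((-8/5 + 3) - 295) + 35896 = -15*(7/5 - 295) + 35896 = -15*(-1468/5) + 35896 = 4404 + 35896 = 40300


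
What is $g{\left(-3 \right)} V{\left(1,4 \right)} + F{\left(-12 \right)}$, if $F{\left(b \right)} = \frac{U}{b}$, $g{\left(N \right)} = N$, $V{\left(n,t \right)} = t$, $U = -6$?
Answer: $- \frac{23}{2} \approx -11.5$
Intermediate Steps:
$F{\left(b \right)} = - \frac{6}{b}$
$g{\left(-3 \right)} V{\left(1,4 \right)} + F{\left(-12 \right)} = \left(-3\right) 4 - \frac{6}{-12} = -12 - - \frac{1}{2} = -12 + \frac{1}{2} = - \frac{23}{2}$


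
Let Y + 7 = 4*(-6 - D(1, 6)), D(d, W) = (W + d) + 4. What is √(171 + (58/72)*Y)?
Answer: √3981/6 ≈ 10.516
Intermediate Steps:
D(d, W) = 4 + W + d
Y = -75 (Y = -7 + 4*(-6 - (4 + 6 + 1)) = -7 + 4*(-6 - 1*11) = -7 + 4*(-6 - 11) = -7 + 4*(-17) = -7 - 68 = -75)
√(171 + (58/72)*Y) = √(171 + (58/72)*(-75)) = √(171 + (58*(1/72))*(-75)) = √(171 + (29/36)*(-75)) = √(171 - 725/12) = √(1327/12) = √3981/6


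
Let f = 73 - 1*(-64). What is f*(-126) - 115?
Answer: -17377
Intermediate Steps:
f = 137 (f = 73 + 64 = 137)
f*(-126) - 115 = 137*(-126) - 115 = -17262 - 115 = -17377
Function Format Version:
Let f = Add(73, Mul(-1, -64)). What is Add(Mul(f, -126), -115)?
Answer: -17377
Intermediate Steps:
f = 137 (f = Add(73, 64) = 137)
Add(Mul(f, -126), -115) = Add(Mul(137, -126), -115) = Add(-17262, -115) = -17377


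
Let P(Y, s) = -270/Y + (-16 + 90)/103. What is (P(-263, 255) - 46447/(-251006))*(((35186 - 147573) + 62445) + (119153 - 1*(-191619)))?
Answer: 1711534953692225/3399750767 ≈ 5.0343e+5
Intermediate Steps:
P(Y, s) = 74/103 - 270/Y (P(Y, s) = -270/Y + 74*(1/103) = -270/Y + 74/103 = 74/103 - 270/Y)
(P(-263, 255) - 46447/(-251006))*(((35186 - 147573) + 62445) + (119153 - 1*(-191619))) = ((74/103 - 270/(-263)) - 46447/(-251006))*(((35186 - 147573) + 62445) + (119153 - 1*(-191619))) = ((74/103 - 270*(-1/263)) - 46447*(-1/251006))*((-112387 + 62445) + (119153 + 191619)) = ((74/103 + 270/263) + 46447/251006)*(-49942 + 310772) = (47272/27089 + 46447/251006)*260830 = (13123758415/6799501534)*260830 = 1711534953692225/3399750767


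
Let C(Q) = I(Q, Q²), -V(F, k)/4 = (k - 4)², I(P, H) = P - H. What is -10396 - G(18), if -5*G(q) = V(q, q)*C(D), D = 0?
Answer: -10396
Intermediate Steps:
V(F, k) = -4*(-4 + k)² (V(F, k) = -4*(k - 4)² = -4*(-4 + k)²)
C(Q) = Q - Q²
G(q) = 0 (G(q) = -(-4*(-4 + q)²)*0*(1 - 1*0)/5 = -(-4*(-4 + q)²)*0*(1 + 0)/5 = -(-4*(-4 + q)²)*0*1/5 = -(-4*(-4 + q)²)*0/5 = -⅕*0 = 0)
-10396 - G(18) = -10396 - 1*0 = -10396 + 0 = -10396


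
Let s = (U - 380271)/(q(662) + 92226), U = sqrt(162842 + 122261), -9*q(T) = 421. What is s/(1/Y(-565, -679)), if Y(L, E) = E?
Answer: 2323836081/829613 - 79443*sqrt(1687)/829613 ≈ 2797.2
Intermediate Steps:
q(T) = -421/9 (q(T) = -1/9*421 = -421/9)
U = 13*sqrt(1687) (U = sqrt(285103) = 13*sqrt(1687) ≈ 533.95)
s = -3422439/829613 + 117*sqrt(1687)/829613 (s = (13*sqrt(1687) - 380271)/(-421/9 + 92226) = (-380271 + 13*sqrt(1687))/(829613/9) = (-380271 + 13*sqrt(1687))*(9/829613) = -3422439/829613 + 117*sqrt(1687)/829613 ≈ -4.1196)
s/(1/Y(-565, -679)) = (-3422439/829613 + 117*sqrt(1687)/829613)/(1/(-679)) = (-3422439/829613 + 117*sqrt(1687)/829613)/(-1/679) = (-3422439/829613 + 117*sqrt(1687)/829613)*(-679) = 2323836081/829613 - 79443*sqrt(1687)/829613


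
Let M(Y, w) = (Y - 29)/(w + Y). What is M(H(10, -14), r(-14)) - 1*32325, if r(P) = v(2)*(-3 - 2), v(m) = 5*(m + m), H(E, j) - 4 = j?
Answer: -3555711/110 ≈ -32325.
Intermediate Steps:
H(E, j) = 4 + j
v(m) = 10*m (v(m) = 5*(2*m) = 10*m)
r(P) = -100 (r(P) = (10*2)*(-3 - 2) = 20*(-5) = -100)
M(Y, w) = (-29 + Y)/(Y + w)
M(H(10, -14), r(-14)) - 1*32325 = (-29 + (4 - 14))/((4 - 14) - 100) - 1*32325 = (-29 - 10)/(-10 - 100) - 32325 = -39/(-110) - 32325 = -1/110*(-39) - 32325 = 39/110 - 32325 = -3555711/110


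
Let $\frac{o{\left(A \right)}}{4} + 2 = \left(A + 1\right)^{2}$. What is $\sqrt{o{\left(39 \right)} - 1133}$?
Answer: $\sqrt{5259} \approx 72.519$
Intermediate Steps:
$o{\left(A \right)} = -8 + 4 \left(1 + A\right)^{2}$ ($o{\left(A \right)} = -8 + 4 \left(A + 1\right)^{2} = -8 + 4 \left(1 + A\right)^{2}$)
$\sqrt{o{\left(39 \right)} - 1133} = \sqrt{\left(-8 + 4 \left(1 + 39\right)^{2}\right) - 1133} = \sqrt{\left(-8 + 4 \cdot 40^{2}\right) - 1133} = \sqrt{\left(-8 + 4 \cdot 1600\right) - 1133} = \sqrt{\left(-8 + 6400\right) - 1133} = \sqrt{6392 - 1133} = \sqrt{5259}$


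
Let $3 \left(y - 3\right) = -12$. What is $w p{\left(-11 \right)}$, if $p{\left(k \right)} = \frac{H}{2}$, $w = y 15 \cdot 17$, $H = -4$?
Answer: $510$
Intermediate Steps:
$y = -1$ ($y = 3 + \frac{1}{3} \left(-12\right) = 3 - 4 = -1$)
$w = -255$ ($w = \left(-1\right) 15 \cdot 17 = \left(-15\right) 17 = -255$)
$p{\left(k \right)} = -2$ ($p{\left(k \right)} = - \frac{4}{2} = \left(-4\right) \frac{1}{2} = -2$)
$w p{\left(-11 \right)} = \left(-255\right) \left(-2\right) = 510$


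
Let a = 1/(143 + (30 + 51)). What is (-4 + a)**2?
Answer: 801025/50176 ≈ 15.964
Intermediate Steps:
a = 1/224 (a = 1/(143 + 81) = 1/224 ≈ 0.0044643)
(-4 + a)**2 = (-4 + 1/224)**2 = (-895/224)**2 = 801025/50176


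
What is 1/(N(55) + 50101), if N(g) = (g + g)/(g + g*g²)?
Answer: 1513/75802814 ≈ 1.9960e-5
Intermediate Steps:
N(g) = 2*g/(g + g³) (N(g) = (2*g)/(g + g³) = 2*g/(g + g³))
1/(N(55) + 50101) = 1/(2/(1 + 55²) + 50101) = 1/(2/(1 + 3025) + 50101) = 1/(2/3026 + 50101) = 1/(2*(1/3026) + 50101) = 1/(1/1513 + 50101) = 1/(75802814/1513) = 1513/75802814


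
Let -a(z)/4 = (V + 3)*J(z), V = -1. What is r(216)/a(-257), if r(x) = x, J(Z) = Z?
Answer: 27/257 ≈ 0.10506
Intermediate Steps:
a(z) = -8*z (a(z) = -4*(-1 + 3)*z = -8*z)
r(216)/a(-257) = 216/((-8*(-257))) = 216/2056 = 216*(1/2056) = 27/257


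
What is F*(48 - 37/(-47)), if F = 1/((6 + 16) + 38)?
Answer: 2293/2820 ≈ 0.81312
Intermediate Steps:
F = 1/60 (F = 1/(22 + 38) = 1/60 ≈ 0.016667)
F*(48 - 37/(-47)) = (48 - 37/(-47))/60 = (48 - 37*(-1/47))/60 = (48 + 37/47)/60 = (1/60)*(2293/47) = 2293/2820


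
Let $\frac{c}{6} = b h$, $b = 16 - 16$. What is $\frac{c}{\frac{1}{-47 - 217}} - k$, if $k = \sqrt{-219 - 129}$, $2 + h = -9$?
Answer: $- 2 i \sqrt{87} \approx - 18.655 i$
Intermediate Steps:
$h = -11$ ($h = -2 - 9 = -11$)
$k = 2 i \sqrt{87}$ ($k = \sqrt{-348} = 2 i \sqrt{87} \approx 18.655 i$)
$b = 0$ ($b = 16 - 16 = 0$)
$c = 0$ ($c = 6 \cdot 0 \left(-11\right) = 6 \cdot 0 = 0$)
$\frac{c}{\frac{1}{-47 - 217}} - k = \frac{0}{\frac{1}{-47 - 217}} - 2 i \sqrt{87} = \frac{0}{\frac{1}{-264}} - 2 i \sqrt{87} = \frac{0}{- \frac{1}{264}} - 2 i \sqrt{87} = 0 \left(-264\right) - 2 i \sqrt{87} = 0 - 2 i \sqrt{87} = - 2 i \sqrt{87}$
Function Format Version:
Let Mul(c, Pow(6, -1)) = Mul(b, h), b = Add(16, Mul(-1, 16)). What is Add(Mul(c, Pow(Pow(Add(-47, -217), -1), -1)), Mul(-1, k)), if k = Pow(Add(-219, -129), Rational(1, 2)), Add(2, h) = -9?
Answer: Mul(-2, I, Pow(87, Rational(1, 2))) ≈ Mul(-18.655, I)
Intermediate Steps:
h = -11 (h = Add(-2, -9) = -11)
k = Mul(2, I, Pow(87, Rational(1, 2))) (k = Pow(-348, Rational(1, 2)) = Mul(2, I, Pow(87, Rational(1, 2))) ≈ Mul(18.655, I))
b = 0 (b = Add(16, -16) = 0)
c = 0 (c = Mul(6, Mul(0, -11)) = Mul(6, 0) = 0)
Add(Mul(c, Pow(Pow(Add(-47, -217), -1), -1)), Mul(-1, k)) = Add(Mul(0, Pow(Pow(Add(-47, -217), -1), -1)), Mul(-1, Mul(2, I, Pow(87, Rational(1, 2))))) = Add(Mul(0, Pow(Pow(-264, -1), -1)), Mul(-2, I, Pow(87, Rational(1, 2)))) = Add(Mul(0, Pow(Rational(-1, 264), -1)), Mul(-2, I, Pow(87, Rational(1, 2)))) = Add(Mul(0, -264), Mul(-2, I, Pow(87, Rational(1, 2)))) = Add(0, Mul(-2, I, Pow(87, Rational(1, 2)))) = Mul(-2, I, Pow(87, Rational(1, 2)))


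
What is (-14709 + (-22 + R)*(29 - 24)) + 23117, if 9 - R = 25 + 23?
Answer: 8103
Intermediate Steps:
R = -39 (R = 9 - (25 + 23) = 9 - 1*48 = 9 - 48 = -39)
(-14709 + (-22 + R)*(29 - 24)) + 23117 = (-14709 + (-22 - 39)*(29 - 24)) + 23117 = (-14709 - 61*5) + 23117 = (-14709 - 305) + 23117 = -15014 + 23117 = 8103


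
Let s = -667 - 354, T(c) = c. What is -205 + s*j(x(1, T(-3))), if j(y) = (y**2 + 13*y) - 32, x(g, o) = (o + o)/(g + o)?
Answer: -16541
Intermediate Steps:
x(g, o) = 2*o/(g + o) (x(g, o) = (2*o)/(g + o) = 2*o/(g + o))
j(y) = -32 + y**2 + 13*y
s = -1021
-205 + s*j(x(1, T(-3))) = -205 - 1021*(-32 + (2*(-3)/(1 - 3))**2 + 13*(2*(-3)/(1 - 3))) = -205 - 1021*(-32 + (2*(-3)/(-2))**2 + 13*(2*(-3)/(-2))) = -205 - 1021*(-32 + (2*(-3)*(-1/2))**2 + 13*(2*(-3)*(-1/2))) = -205 - 1021*(-32 + 3**2 + 13*3) = -205 - 1021*(-32 + 9 + 39) = -205 - 1021*16 = -205 - 16336 = -16541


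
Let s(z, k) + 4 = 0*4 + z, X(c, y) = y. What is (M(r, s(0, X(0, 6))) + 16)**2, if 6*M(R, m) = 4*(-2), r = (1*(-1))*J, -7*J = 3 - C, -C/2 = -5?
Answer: 1936/9 ≈ 215.11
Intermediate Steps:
C = 10 (C = -2*(-5) = 10)
J = 1 (J = -(3 - 1*10)/7 = -(3 - 10)/7 = -1/7*(-7) = 1)
r = -1 (r = (1*(-1))*1 = -1*1 = -1)
s(z, k) = -4 + z (s(z, k) = -4 + (0*4 + z) = -4 + (0 + z) = -4 + z)
M(R, m) = -4/3 (M(R, m) = (4*(-2))/6 = (1/6)*(-8) = -4/3)
(M(r, s(0, X(0, 6))) + 16)**2 = (-4/3 + 16)**2 = (44/3)**2 = 1936/9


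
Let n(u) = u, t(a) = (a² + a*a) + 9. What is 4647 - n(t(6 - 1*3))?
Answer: 4620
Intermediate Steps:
t(a) = 9 + 2*a² (t(a) = (a² + a²) + 9 = 2*a² + 9 = 9 + 2*a²)
4647 - n(t(6 - 1*3)) = 4647 - (9 + 2*(6 - 1*3)²) = 4647 - (9 + 2*(6 - 3)²) = 4647 - (9 + 2*3²) = 4647 - (9 + 2*9) = 4647 - (9 + 18) = 4647 - 1*27 = 4647 - 27 = 4620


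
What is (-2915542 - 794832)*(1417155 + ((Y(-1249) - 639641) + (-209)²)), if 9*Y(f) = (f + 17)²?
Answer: -33054159898546/9 ≈ -3.6727e+12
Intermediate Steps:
Y(f) = (17 + f)²/9 (Y(f) = (f + 17)²/9 = (17 + f)²/9)
(-2915542 - 794832)*(1417155 + ((Y(-1249) - 639641) + (-209)²)) = (-2915542 - 794832)*(1417155 + (((17 - 1249)²/9 - 639641) + (-209)²)) = -3710374*(1417155 + (((⅑)*(-1232)² - 639641) + 43681)) = -3710374*(1417155 + (((⅑)*1517824 - 639641) + 43681)) = -3710374*(1417155 + ((1517824/9 - 639641) + 43681)) = -3710374*(1417155 + (-4238945/9 + 43681)) = -3710374*(1417155 - 3845816/9) = -3710374*8908579/9 = -33054159898546/9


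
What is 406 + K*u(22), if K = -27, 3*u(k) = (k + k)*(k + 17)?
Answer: -15038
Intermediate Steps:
u(k) = 2*k*(17 + k)/3 (u(k) = ((k + k)*(k + 17))/3 = ((2*k)*(17 + k))/3 = (2*k*(17 + k))/3 = 2*k*(17 + k)/3)
406 + K*u(22) = 406 - 18*22*(17 + 22) = 406 - 18*22*39 = 406 - 27*572 = 406 - 15444 = -15038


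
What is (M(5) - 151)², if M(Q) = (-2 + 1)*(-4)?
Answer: 21609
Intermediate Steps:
M(Q) = 4 (M(Q) = -1*(-4) = 4)
(M(5) - 151)² = (4 - 151)² = (-147)² = 21609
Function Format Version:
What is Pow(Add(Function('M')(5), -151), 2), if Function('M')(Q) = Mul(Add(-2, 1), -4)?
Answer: 21609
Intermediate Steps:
Function('M')(Q) = 4 (Function('M')(Q) = Mul(-1, -4) = 4)
Pow(Add(Function('M')(5), -151), 2) = Pow(Add(4, -151), 2) = Pow(-147, 2) = 21609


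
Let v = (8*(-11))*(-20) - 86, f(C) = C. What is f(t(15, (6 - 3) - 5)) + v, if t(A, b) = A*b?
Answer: 1644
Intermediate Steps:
v = 1674 (v = -88*(-20) - 86 = 1760 - 86 = 1674)
f(t(15, (6 - 3) - 5)) + v = 15*((6 - 3) - 5) + 1674 = 15*(3 - 5) + 1674 = 15*(-2) + 1674 = -30 + 1674 = 1644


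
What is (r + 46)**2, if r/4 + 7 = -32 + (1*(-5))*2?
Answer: 22500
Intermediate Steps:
r = -196 (r = -28 + 4*(-32 + (1*(-5))*2) = -28 + 4*(-32 - 5*2) = -28 + 4*(-32 - 10) = -28 + 4*(-42) = -28 - 168 = -196)
(r + 46)**2 = (-196 + 46)**2 = (-150)**2 = 22500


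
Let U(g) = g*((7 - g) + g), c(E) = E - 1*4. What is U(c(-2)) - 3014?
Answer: -3056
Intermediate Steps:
c(E) = -4 + E (c(E) = E - 4 = -4 + E)
U(g) = 7*g (U(g) = g*7 = 7*g)
U(c(-2)) - 3014 = 7*(-4 - 2) - 3014 = 7*(-6) - 3014 = -42 - 3014 = -3056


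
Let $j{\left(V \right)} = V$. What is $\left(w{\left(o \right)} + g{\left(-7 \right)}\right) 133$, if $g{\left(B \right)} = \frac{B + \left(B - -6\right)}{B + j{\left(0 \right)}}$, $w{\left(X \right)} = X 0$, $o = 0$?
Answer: $152$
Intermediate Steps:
$w{\left(X \right)} = 0$
$g{\left(B \right)} = \frac{6 + 2 B}{B}$ ($g{\left(B \right)} = \frac{B + \left(B - -6\right)}{B + 0} = \frac{B + \left(B + 6\right)}{B} = \frac{B + \left(6 + B\right)}{B} = \frac{6 + 2 B}{B}$)
$\left(w{\left(o \right)} + g{\left(-7 \right)}\right) 133 = \left(0 + \left(2 + \frac{6}{-7}\right)\right) 133 = \left(0 + \left(2 + 6 \left(- \frac{1}{7}\right)\right)\right) 133 = \left(0 + \left(2 - \frac{6}{7}\right)\right) 133 = \left(0 + \frac{8}{7}\right) 133 = \frac{8}{7} \cdot 133 = 152$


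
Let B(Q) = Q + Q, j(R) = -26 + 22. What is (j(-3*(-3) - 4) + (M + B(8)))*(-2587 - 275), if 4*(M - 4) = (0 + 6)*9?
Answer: -84429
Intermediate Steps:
j(R) = -4
B(Q) = 2*Q
M = 35/2 (M = 4 + ((0 + 6)*9)/4 = 4 + (6*9)/4 = 4 + (1/4)*54 = 4 + 27/2 = 35/2 ≈ 17.500)
(j(-3*(-3) - 4) + (M + B(8)))*(-2587 - 275) = (-4 + (35/2 + 2*8))*(-2587 - 275) = (-4 + (35/2 + 16))*(-2862) = (-4 + 67/2)*(-2862) = (59/2)*(-2862) = -84429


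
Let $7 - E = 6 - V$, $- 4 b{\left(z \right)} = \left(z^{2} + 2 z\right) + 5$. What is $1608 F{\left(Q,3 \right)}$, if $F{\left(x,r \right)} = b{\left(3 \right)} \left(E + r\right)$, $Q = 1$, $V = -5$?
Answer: $8040$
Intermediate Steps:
$b{\left(z \right)} = - \frac{5}{4} - \frac{z}{2} - \frac{z^{2}}{4}$ ($b{\left(z \right)} = - \frac{\left(z^{2} + 2 z\right) + 5}{4} = - \frac{5 + z^{2} + 2 z}{4} = - \frac{5}{4} - \frac{z}{2} - \frac{z^{2}}{4}$)
$E = -4$ ($E = 7 - \left(6 - -5\right) = 7 - \left(6 + 5\right) = 7 - 11 = -4$)
$F{\left(x,r \right)} = 20 - 5 r$ ($F{\left(x,r \right)} = \left(- \frac{5}{4} - \frac{3}{2} - \frac{3^{2}}{4}\right) \left(-4 + r\right) = \left(- \frac{5}{4} - \frac{3}{2} - \frac{9}{4}\right) \left(-4 + r\right) = - 5 \left(-4 + r\right) = 20 - 5 r$)
$1608 F{\left(Q,3 \right)} = 1608 \left(20 - 15\right) = 1608 \cdot 5 = 8040$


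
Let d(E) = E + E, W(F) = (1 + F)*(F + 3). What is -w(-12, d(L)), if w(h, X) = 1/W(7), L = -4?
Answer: -1/80 ≈ -0.012500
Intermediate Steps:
W(F) = (1 + F)*(3 + F)
d(E) = 2*E
w(h, X) = 1/80 (w(h, X) = 1/(3 + 7² + 4*7) = 1/(3 + 49 + 28) = 1/80)
-w(-12, d(L)) = -1*1/80 = -1/80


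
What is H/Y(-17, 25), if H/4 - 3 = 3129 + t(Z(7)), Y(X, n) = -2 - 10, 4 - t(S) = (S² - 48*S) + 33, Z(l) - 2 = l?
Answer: -3454/3 ≈ -1151.3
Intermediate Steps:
Z(l) = 2 + l
t(S) = -29 - S² + 48*S (t(S) = 4 - ((S² - 48*S) + 33) = 4 - (33 + S² - 48*S) = 4 + (-33 - S² + 48*S) = -29 - S² + 48*S)
Y(X, n) = -12
H = 13816 (H = 12 + 4*(3129 + (-29 - (2 + 7)² + 48*(2 + 7))) = 12 + 4*(3129 + (-29 - 1*9² + 48*9)) = 12 + 4*(3129 + (-29 - 1*81 + 432)) = 12 + 4*(3129 + (-29 - 81 + 432)) = 12 + 4*(3129 + 322) = 12 + 4*3451 = 12 + 13804 = 13816)
H/Y(-17, 25) = 13816/(-12) = 13816*(-1/12) = -3454/3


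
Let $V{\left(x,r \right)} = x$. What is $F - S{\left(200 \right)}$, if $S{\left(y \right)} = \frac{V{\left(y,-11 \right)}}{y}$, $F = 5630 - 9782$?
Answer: $-4153$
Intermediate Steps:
$F = -4152$ ($F = 5630 - 9782 = -4152$)
$S{\left(y \right)} = 1$ ($S{\left(y \right)} = \frac{y}{y} = 1$)
$F - S{\left(200 \right)} = -4152 - 1 = -4153$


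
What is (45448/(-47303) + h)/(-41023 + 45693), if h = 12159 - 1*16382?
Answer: -199806017/220905010 ≈ -0.90449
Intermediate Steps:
h = -4223 (h = 12159 - 16382 = -4223)
(45448/(-47303) + h)/(-41023 + 45693) = (45448/(-47303) - 4223)/(-41023 + 45693) = (45448*(-1/47303) - 4223)/4670 = (-45448/47303 - 4223)*(1/4670) = -199806017/47303*1/4670 = -199806017/220905010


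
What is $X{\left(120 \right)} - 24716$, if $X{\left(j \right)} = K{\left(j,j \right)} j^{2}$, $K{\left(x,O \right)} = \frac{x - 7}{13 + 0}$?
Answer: $\frac{1305892}{13} \approx 1.0045 \cdot 10^{5}$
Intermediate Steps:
$K{\left(x,O \right)} = - \frac{7}{13} + \frac{x}{13}$ ($K{\left(x,O \right)} = \frac{-7 + x}{13} = \left(-7 + x\right) \frac{1}{13} = - \frac{7}{13} + \frac{x}{13}$)
$X{\left(j \right)} = j^{2} \left(- \frac{7}{13} + \frac{j}{13}\right)$ ($X{\left(j \right)} = \left(- \frac{7}{13} + \frac{j}{13}\right) j^{2} = j^{2} \left(- \frac{7}{13} + \frac{j}{13}\right)$)
$X{\left(120 \right)} - 24716 = \frac{120^{2} \left(-7 + 120\right)}{13} - 24716 = \frac{1}{13} \cdot 14400 \cdot 113 - 24716 = \frac{1627200}{13} - 24716 = \frac{1305892}{13}$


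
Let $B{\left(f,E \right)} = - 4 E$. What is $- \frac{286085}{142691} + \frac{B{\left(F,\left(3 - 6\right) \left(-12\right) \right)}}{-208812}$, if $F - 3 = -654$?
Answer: $- \frac{4976452793}{2482966091} \approx -2.0042$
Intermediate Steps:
$F = -651$ ($F = 3 - 654 = -651$)
$- \frac{286085}{142691} + \frac{B{\left(F,\left(3 - 6\right) \left(-12\right) \right)}}{-208812} = - \frac{286085}{142691} + \frac{\left(-4\right) \left(3 - 6\right) \left(-12\right)}{-208812} = \left(-286085\right) \frac{1}{142691} + - 4 \left(\left(-3\right) \left(-12\right)\right) \left(- \frac{1}{208812}\right) = - \frac{286085}{142691} + \left(-4\right) 36 \left(- \frac{1}{208812}\right) = - \frac{286085}{142691} - - \frac{12}{17401} = - \frac{286085}{142691} + \frac{12}{17401} = - \frac{4976452793}{2482966091}$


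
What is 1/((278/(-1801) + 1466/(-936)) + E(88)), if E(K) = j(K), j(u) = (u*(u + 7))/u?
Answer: 842868/78622223 ≈ 0.010720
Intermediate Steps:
j(u) = 7 + u (j(u) = (u*(7 + u))/u = 7 + u)
E(K) = 7 + K
1/((278/(-1801) + 1466/(-936)) + E(88)) = 1/((278/(-1801) + 1466/(-936)) + (7 + 88)) = 1/((278*(-1/1801) + 1466*(-1/936)) + 95) = 1/((-278/1801 - 733/468) + 95) = 1/(-1450237/842868 + 95) = 1/(78622223/842868) = 842868/78622223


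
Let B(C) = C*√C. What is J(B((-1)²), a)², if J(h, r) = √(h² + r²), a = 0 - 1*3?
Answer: 10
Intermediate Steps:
B(C) = C^(3/2)
a = -3 (a = 0 - 3 = -3)
J(B((-1)²), a)² = (√((((-1)²)^(3/2))² + (-3)²))² = (√((1^(3/2))² + 9))² = (√(1² + 9))² = (√(1 + 9))² = (√10)² = 10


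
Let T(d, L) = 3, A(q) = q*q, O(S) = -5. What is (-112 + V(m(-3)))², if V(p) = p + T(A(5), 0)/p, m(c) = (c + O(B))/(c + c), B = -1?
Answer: 1692601/144 ≈ 11754.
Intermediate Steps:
A(q) = q²
m(c) = (-5 + c)/(2*c) (m(c) = (c - 5)/(c + c) = (-5 + c)/((2*c)) = (-5 + c)*(1/(2*c)) = (-5 + c)/(2*c))
V(p) = p + 3/p
(-112 + V(m(-3)))² = (-112 + ((½)*(-5 - 3)/(-3) + 3/(((½)*(-5 - 3)/(-3)))))² = (-112 + ((½)*(-⅓)*(-8) + 3/(((½)*(-⅓)*(-8)))))² = (-112 + (4/3 + 3/(4/3)))² = (-112 + (4/3 + 3*(¾)))² = (-112 + (4/3 + 9/4))² = (-112 + 43/12)² = (-1301/12)² = 1692601/144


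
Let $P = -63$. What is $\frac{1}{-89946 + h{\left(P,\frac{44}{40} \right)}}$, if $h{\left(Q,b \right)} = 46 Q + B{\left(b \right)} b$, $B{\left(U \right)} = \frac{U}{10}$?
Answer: $- \frac{1000}{92843879} \approx -1.0771 \cdot 10^{-5}$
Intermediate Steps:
$B{\left(U \right)} = \frac{U}{10}$ ($B{\left(U \right)} = U \frac{1}{10} = \frac{U}{10}$)
$h{\left(Q,b \right)} = 46 Q + \frac{b^{2}}{10}$ ($h{\left(Q,b \right)} = 46 Q + \frac{b}{10} b = 46 Q + \frac{b^{2}}{10}$)
$\frac{1}{-89946 + h{\left(P,\frac{44}{40} \right)}} = \frac{1}{-89946 + \left(46 \left(-63\right) + \frac{\left(\frac{44}{40}\right)^{2}}{10}\right)} = \frac{1}{-89946 - \left(2898 - \frac{\left(44 \cdot \frac{1}{40}\right)^{2}}{10}\right)} = \frac{1}{-89946 - \left(2898 - \frac{\left(\frac{11}{10}\right)^{2}}{10}\right)} = \frac{1}{-89946 + \left(-2898 + \frac{1}{10} \cdot \frac{121}{100}\right)} = \frac{1}{-89946 + \left(-2898 + \frac{121}{1000}\right)} = \frac{1}{-89946 - \frac{2897879}{1000}} = \frac{1}{- \frac{92843879}{1000}} = - \frac{1000}{92843879}$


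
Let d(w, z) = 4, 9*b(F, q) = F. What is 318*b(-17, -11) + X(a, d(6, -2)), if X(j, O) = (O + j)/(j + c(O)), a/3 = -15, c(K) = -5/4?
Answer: -332878/555 ≈ -599.78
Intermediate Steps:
c(K) = -5/4 (c(K) = -5*1/4 = -5/4)
b(F, q) = F/9
a = -45 (a = 3*(-15) = -45)
X(j, O) = (O + j)/(-5/4 + j) (X(j, O) = (O + j)/(j - 5/4) = (O + j)/(-5/4 + j))
318*b(-17, -11) + X(a, d(6, -2)) = 318*((1/9)*(-17)) + 4*(4 - 45)/(-5 + 4*(-45)) = 318*(-17/9) + 4*(-41)/(-5 - 180) = -1802/3 + 4*(-41)/(-185) = -1802/3 + 4*(-1/185)*(-41) = -1802/3 + 164/185 = -332878/555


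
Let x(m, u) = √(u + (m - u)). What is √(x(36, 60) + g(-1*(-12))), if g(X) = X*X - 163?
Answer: I*√13 ≈ 3.6056*I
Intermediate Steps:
g(X) = -163 + X² (g(X) = X² - 163 = -163 + X²)
x(m, u) = √m
√(x(36, 60) + g(-1*(-12))) = √(√36 + (-163 + (-1*(-12))²)) = √(6 + (-163 + 12²)) = √(6 + (-163 + 144)) = √(6 - 19) = √(-13) = I*√13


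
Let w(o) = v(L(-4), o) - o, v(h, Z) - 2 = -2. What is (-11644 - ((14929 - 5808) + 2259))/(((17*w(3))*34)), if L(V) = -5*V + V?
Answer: 11512/867 ≈ 13.278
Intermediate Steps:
L(V) = -4*V
v(h, Z) = 0 (v(h, Z) = 2 - 2 = 0)
w(o) = -o (w(o) = 0 - o = -o)
(-11644 - ((14929 - 5808) + 2259))/(((17*w(3))*34)) = (-11644 - ((14929 - 5808) + 2259))/(((17*(-1*3))*34)) = (-11644 - (9121 + 2259))/(((17*(-3))*34)) = (-11644 - 1*11380)/((-51*34)) = (-11644 - 11380)/(-1734) = -23024*(-1/1734) = 11512/867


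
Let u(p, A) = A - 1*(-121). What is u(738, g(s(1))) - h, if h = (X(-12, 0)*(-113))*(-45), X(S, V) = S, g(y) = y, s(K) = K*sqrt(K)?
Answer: 61142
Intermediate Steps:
s(K) = K**(3/2)
u(p, A) = 121 + A (u(p, A) = A + 121 = 121 + A)
h = -61020 (h = -12*(-113)*(-45) = 1356*(-45) = -61020)
u(738, g(s(1))) - h = (121 + 1**(3/2)) - 1*(-61020) = (121 + 1) + 61020 = 122 + 61020 = 61142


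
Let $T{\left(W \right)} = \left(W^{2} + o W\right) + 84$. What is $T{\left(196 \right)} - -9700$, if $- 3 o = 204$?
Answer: $34872$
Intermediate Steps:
$o = -68$ ($o = \left(- \frac{1}{3}\right) 204 = -68$)
$T{\left(W \right)} = 84 + W^{2} - 68 W$ ($T{\left(W \right)} = \left(W^{2} - 68 W\right) + 84 = 84 + W^{2} - 68 W$)
$T{\left(196 \right)} - -9700 = \left(84 + 196^{2} - 13328\right) - -9700 = \left(84 + 38416 - 13328\right) + \left(-90 + 9790\right) = 25172 + 9700 = 34872$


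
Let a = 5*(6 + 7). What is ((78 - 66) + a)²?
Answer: 5929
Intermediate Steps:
a = 65 (a = 5*13 = 65)
((78 - 66) + a)² = ((78 - 66) + 65)² = (12 + 65)² = 77² = 5929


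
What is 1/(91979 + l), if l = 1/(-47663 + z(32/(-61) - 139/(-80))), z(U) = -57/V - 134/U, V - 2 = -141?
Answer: 39304861780/3615221880839879 ≈ 1.0872e-5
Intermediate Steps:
V = -139 (V = 2 - 141 = -139)
z(U) = 57/139 - 134/U (z(U) = -57/(-139) - 134/U = -57*(-1/139) - 134/U = 57/139 - 134/U)
l = -822741/39304861780 (l = 1/(-47663 + (57/139 - 134/(32/(-61) - 139/(-80)))) = 1/(-47663 + (57/139 - 134/(32*(-1/61) - 139*(-1/80)))) = 1/(-47663 + (57/139 - 134/(-32/61 + 139/80))) = 1/(-47663 + (57/139 - 134/5919/4880)) = 1/(-47663 + (57/139 - 134*4880/5919)) = 1/(-47663 + (57/139 - 653920/5919)) = 1/(-47663 - 90557497/822741) = 1/(-39304861780/822741) = -822741/39304861780 ≈ -2.0932e-5)
1/(91979 + l) = 1/(91979 - 822741/39304861780) = 1/(3615221880839879/39304861780) = 39304861780/3615221880839879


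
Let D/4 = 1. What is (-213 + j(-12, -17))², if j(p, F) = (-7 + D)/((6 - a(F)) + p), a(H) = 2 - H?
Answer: 28323684/625 ≈ 45318.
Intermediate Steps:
D = 4 (D = 4*1 = 4)
j(p, F) = -3/(4 + F + p) (j(p, F) = (-7 + 4)/((6 - (2 - F)) + p) = -3/((6 + (-2 + F)) + p) = -3/((4 + F) + p) = -3/(4 + F + p))
(-213 + j(-12, -17))² = (-213 - 3/(4 - 17 - 12))² = (-213 - 3/(-25))² = (-213 - 3*(-1/25))² = (-213 + 3/25)² = (-5322/25)² = 28323684/625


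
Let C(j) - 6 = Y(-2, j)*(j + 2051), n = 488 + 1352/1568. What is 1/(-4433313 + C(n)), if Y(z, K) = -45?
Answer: -196/891329757 ≈ -2.1990e-7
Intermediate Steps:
n = 95817/196 (n = 488 + 1352*(1/1568) = 488 + 169/196 = 95817/196 ≈ 488.86)
C(j) = -92289 - 45*j (C(j) = 6 - 45*(j + 2051) = 6 - 45*(2051 + j) = 6 + (-92295 - 45*j) = -92289 - 45*j)
1/(-4433313 + C(n)) = 1/(-4433313 + (-92289 - 45*95817/196)) = 1/(-4433313 + (-92289 - 4311765/196)) = 1/(-4433313 - 22400409/196) = 1/(-891329757/196) = -196/891329757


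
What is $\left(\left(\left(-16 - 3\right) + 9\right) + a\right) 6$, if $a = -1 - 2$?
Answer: $-78$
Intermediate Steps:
$a = -3$ ($a = -1 - 2 = -3$)
$\left(\left(\left(-16 - 3\right) + 9\right) + a\right) 6 = \left(\left(\left(-16 - 3\right) + 9\right) - 3\right) 6 = \left(\left(-19 + 9\right) - 3\right) 6 = \left(-10 - 3\right) 6 = \left(-13\right) 6 = -78$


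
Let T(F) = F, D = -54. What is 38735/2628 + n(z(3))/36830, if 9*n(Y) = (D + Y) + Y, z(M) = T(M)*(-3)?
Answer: 713294513/48394620 ≈ 14.739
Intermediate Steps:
z(M) = -3*M (z(M) = M*(-3) = -3*M)
n(Y) = -6 + 2*Y/9 (n(Y) = ((-54 + Y) + Y)/9 = (-54 + 2*Y)/9 = -6 + 2*Y/9)
38735/2628 + n(z(3))/36830 = 38735/2628 + (-6 + 2*(-3*3)/9)/36830 = 38735*(1/2628) + (-6 + (2/9)*(-9))*(1/36830) = 38735/2628 + (-6 - 2)*(1/36830) = 38735/2628 - 8*1/36830 = 38735/2628 - 4/18415 = 713294513/48394620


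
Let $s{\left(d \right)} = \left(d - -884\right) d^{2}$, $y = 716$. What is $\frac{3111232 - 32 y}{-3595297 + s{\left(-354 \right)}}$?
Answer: $\frac{3088320}{62822183} \approx 0.04916$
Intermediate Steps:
$s{\left(d \right)} = d^{2} \left(884 + d\right)$ ($s{\left(d \right)} = \left(d + 884\right) d^{2} = \left(884 + d\right) d^{2} = d^{2} \left(884 + d\right)$)
$\frac{3111232 - 32 y}{-3595297 + s{\left(-354 \right)}} = \frac{3111232 - 22912}{-3595297 + \left(-354\right)^{2} \left(884 - 354\right)} = \frac{3111232 - 22912}{-3595297 + 125316 \cdot 530} = \frac{3088320}{-3595297 + 66417480} = \frac{3088320}{62822183}$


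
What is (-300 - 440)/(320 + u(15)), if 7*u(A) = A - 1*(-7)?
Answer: -2590/1131 ≈ -2.2900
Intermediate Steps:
u(A) = 1 + A/7 (u(A) = (A - 1*(-7))/7 = (A + 7)/7 = (7 + A)/7 = 1 + A/7)
(-300 - 440)/(320 + u(15)) = (-300 - 440)/(320 + (1 + (⅐)*15)) = -740/(320 + (1 + 15/7)) = -740/(320 + 22/7) = -740/2262/7 = -740*7/2262 = -2590/1131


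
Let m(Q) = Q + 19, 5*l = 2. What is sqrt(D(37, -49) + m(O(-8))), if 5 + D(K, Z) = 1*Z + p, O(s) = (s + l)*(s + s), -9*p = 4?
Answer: sqrt(19385)/15 ≈ 9.2820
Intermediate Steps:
l = 2/5 (l = (1/5)*2 = 2/5 ≈ 0.40000)
p = -4/9 (p = -1/9*4 = -4/9 ≈ -0.44444)
O(s) = 2*s*(2/5 + s) (O(s) = (s + 2/5)*(s + s) = (2/5 + s)*(2*s) = 2*s*(2/5 + s))
D(K, Z) = -49/9 + Z (D(K, Z) = -5 + (1*Z - 4/9) = -5 + (Z - 4/9) = -5 + (-4/9 + Z) = -49/9 + Z)
m(Q) = 19 + Q
sqrt(D(37, -49) + m(O(-8))) = sqrt((-49/9 - 49) + (19 + (2/5)*(-8)*(2 + 5*(-8)))) = sqrt(-490/9 + (19 + (2/5)*(-8)*(2 - 40))) = sqrt(-490/9 + (19 + (2/5)*(-8)*(-38))) = sqrt(-490/9 + (19 + 608/5)) = sqrt(-490/9 + 703/5) = sqrt(3877/45) = sqrt(19385)/15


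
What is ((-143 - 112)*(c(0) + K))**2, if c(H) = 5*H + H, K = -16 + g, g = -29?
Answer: 131675625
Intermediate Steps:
K = -45 (K = -16 - 29 = -45)
c(H) = 6*H
((-143 - 112)*(c(0) + K))**2 = ((-143 - 112)*(6*0 - 45))**2 = (-255*(0 - 45))**2 = (-255*(-45))**2 = 11475**2 = 131675625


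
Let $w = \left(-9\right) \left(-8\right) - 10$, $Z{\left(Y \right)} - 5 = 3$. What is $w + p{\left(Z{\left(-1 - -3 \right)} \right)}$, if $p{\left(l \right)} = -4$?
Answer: $58$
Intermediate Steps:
$Z{\left(Y \right)} = 8$ ($Z{\left(Y \right)} = 5 + 3 = 8$)
$w = 62$ ($w = 72 - 10 = 62$)
$w + p{\left(Z{\left(-1 - -3 \right)} \right)} = 62 - 4 = 58$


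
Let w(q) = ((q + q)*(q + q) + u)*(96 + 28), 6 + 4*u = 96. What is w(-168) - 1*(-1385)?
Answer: 14003279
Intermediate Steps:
u = 45/2 (u = -3/2 + (¼)*96 = -3/2 + 24 = 45/2 ≈ 22.500)
w(q) = 2790 + 496*q² (w(q) = ((q + q)*(q + q) + 45/2)*(96 + 28) = ((2*q)*(2*q) + 45/2)*124 = (4*q² + 45/2)*124 = (45/2 + 4*q²)*124 = 2790 + 496*q²)
w(-168) - 1*(-1385) = (2790 + 496*(-168)²) - 1*(-1385) = (2790 + 496*28224) + 1385 = (2790 + 13999104) + 1385 = 14001894 + 1385 = 14003279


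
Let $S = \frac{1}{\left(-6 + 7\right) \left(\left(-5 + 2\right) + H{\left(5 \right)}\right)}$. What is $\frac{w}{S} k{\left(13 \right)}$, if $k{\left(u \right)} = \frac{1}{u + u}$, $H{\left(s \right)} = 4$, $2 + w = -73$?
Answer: $- \frac{75}{26} \approx -2.8846$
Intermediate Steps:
$w = -75$ ($w = -2 - 73 = -75$)
$k{\left(u \right)} = \frac{1}{2 u}$
$S = 1$ ($S = \frac{1}{\left(-6 + 7\right) \left(\left(-5 + 2\right) + 4\right)} = \frac{1}{1 \left(-3 + 4\right)} = \frac{1}{1 \cdot 1} = 1^{-1} = 1$)
$\frac{w}{S} k{\left(13 \right)} = - \frac{75}{1} \frac{1}{2 \cdot 13} = \left(-75\right) 1 \cdot \frac{1}{2} \cdot \frac{1}{13} = \left(-75\right) \frac{1}{26} = - \frac{75}{26}$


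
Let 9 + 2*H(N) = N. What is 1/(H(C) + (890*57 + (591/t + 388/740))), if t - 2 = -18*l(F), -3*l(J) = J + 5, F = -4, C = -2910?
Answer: 1480/73030451 ≈ 2.0266e-5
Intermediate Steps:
l(J) = -5/3 - J/3 (l(J) = -(J + 5)/3 = -(5 + J)/3 = -5/3 - J/3)
H(N) = -9/2 + N/2
t = 8 (t = 2 - 18*(-5/3 - ⅓*(-4)) = 2 - 18*(-5/3 + 4/3) = 2 - 18*(-⅓) = 2 + 6 = 8)
1/(H(C) + (890*57 + (591/t + 388/740))) = 1/((-9/2 + (½)*(-2910)) + (890*57 + (591/8 + 388/740))) = 1/((-9/2 - 1455) + (50730 + (591*(⅛) + 388*(1/740)))) = 1/(-2919/2 + (50730 + (591/8 + 97/185))) = 1/(-2919/2 + (50730 + 110111/1480)) = 1/(-2919/2 + 75190511/1480) = 1/(73030451/1480) = 1480/73030451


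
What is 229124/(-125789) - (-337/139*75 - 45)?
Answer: 3934278934/17484671 ≈ 225.01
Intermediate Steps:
229124/(-125789) - (-337/139*75 - 45) = 229124*(-1/125789) - (-337*1/139*75 - 45) = -229124/125789 - (-337/139*75 - 45) = -229124/125789 - (-25275/139 - 45) = -229124/125789 - 1*(-31530/139) = -229124/125789 + 31530/139 = 3934278934/17484671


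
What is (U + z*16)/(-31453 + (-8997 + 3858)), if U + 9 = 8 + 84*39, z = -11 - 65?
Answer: -2059/36592 ≈ -0.056269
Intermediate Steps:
z = -76
U = 3275 (U = -9 + (8 + 84*39) = -9 + (8 + 3276) = -9 + 3284 = 3275)
(U + z*16)/(-31453 + (-8997 + 3858)) = (3275 - 76*16)/(-31453 + (-8997 + 3858)) = (3275 - 1216)/(-31453 - 5139) = 2059/(-36592) = 2059*(-1/36592) = -2059/36592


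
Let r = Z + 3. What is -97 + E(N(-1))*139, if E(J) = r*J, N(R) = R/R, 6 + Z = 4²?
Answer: 1710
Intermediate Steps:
Z = 10 (Z = -6 + 4² = -6 + 16 = 10)
r = 13 (r = 10 + 3 = 13)
N(R) = 1
E(J) = 13*J
-97 + E(N(-1))*139 = -97 + (13*1)*139 = -97 + 13*139 = -97 + 1807 = 1710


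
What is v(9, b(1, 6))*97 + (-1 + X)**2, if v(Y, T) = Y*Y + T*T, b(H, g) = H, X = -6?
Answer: 8003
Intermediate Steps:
v(Y, T) = T**2 + Y**2 (v(Y, T) = Y**2 + T**2 = T**2 + Y**2)
v(9, b(1, 6))*97 + (-1 + X)**2 = (1**2 + 9**2)*97 + (-1 - 6)**2 = (1 + 81)*97 + (-7)**2 = 82*97 + 49 = 7954 + 49 = 8003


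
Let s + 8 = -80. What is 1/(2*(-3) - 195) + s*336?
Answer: -5943169/201 ≈ -29568.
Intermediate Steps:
s = -88 (s = -8 - 80 = -88)
1/(2*(-3) - 195) + s*336 = 1/(2*(-3) - 195) - 88*336 = 1/(-6 - 195) - 29568 = 1/(-201) - 29568 = -1/201 - 29568 = -5943169/201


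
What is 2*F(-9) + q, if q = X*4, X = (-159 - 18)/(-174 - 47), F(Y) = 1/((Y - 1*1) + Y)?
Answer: 13010/4199 ≈ 3.0984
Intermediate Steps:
F(Y) = 1/(-1 + 2*Y) (F(Y) = 1/((Y - 1) + Y) = 1/((-1 + Y) + Y) = 1/(-1 + 2*Y))
X = 177/221 (X = -177/(-221) = -177*(-1/221) = 177/221 ≈ 0.80091)
q = 708/221 (q = (177/221)*4 = 708/221 ≈ 3.2036)
2*F(-9) + q = 2/(-1 + 2*(-9)) + 708/221 = 2/(-1 - 18) + 708/221 = 2/(-19) + 708/221 = 2*(-1/19) + 708/221 = -2/19 + 708/221 = 13010/4199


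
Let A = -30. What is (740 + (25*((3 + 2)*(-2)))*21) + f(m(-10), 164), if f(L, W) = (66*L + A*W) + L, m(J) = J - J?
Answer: -9430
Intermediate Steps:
m(J) = 0
f(L, W) = -30*W + 67*L (f(L, W) = (66*L - 30*W) + L = (-30*W + 66*L) + L = -30*W + 67*L)
(740 + (25*((3 + 2)*(-2)))*21) + f(m(-10), 164) = (740 + (25*((3 + 2)*(-2)))*21) + (-30*164 + 67*0) = (740 + (25*(5*(-2)))*21) + (-4920 + 0) = (740 + (25*(-10))*21) - 4920 = (740 - 250*21) - 4920 = (740 - 5250) - 4920 = -4510 - 4920 = -9430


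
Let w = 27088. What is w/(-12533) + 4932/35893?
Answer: -910456828/449846969 ≈ -2.0239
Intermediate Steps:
w/(-12533) + 4932/35893 = 27088/(-12533) + 4932/35893 = 27088*(-1/12533) + 4932*(1/35893) = -27088/12533 + 4932/35893 = -910456828/449846969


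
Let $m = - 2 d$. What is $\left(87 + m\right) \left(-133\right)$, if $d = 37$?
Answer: $-1729$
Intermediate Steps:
$m = -74$ ($m = \left(-2\right) 37 = -74$)
$\left(87 + m\right) \left(-133\right) = \left(87 - 74\right) \left(-133\right) = 13 \left(-133\right) = -1729$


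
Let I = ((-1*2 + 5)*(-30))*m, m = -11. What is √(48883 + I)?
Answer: √49873 ≈ 223.32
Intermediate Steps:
I = 990 (I = ((-1*2 + 5)*(-30))*(-11) = ((-2 + 5)*(-30))*(-11) = (3*(-30))*(-11) = -90*(-11) = 990)
√(48883 + I) = √(48883 + 990) = √49873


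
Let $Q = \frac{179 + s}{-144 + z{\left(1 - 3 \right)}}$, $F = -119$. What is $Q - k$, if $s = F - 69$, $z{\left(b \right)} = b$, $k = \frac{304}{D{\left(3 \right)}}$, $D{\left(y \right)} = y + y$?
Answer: $- \frac{22165}{438} \approx -50.605$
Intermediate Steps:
$D{\left(y \right)} = 2 y$
$k = \frac{152}{3}$ ($k = \frac{304}{2 \cdot 3} = \frac{304}{6} = 304 \cdot \frac{1}{6} = \frac{152}{3} \approx 50.667$)
$s = -188$ ($s = -119 - 69 = -188$)
$Q = \frac{9}{146}$ ($Q = \frac{179 - 188}{-144 + \left(1 - 3\right)} = - \frac{9}{-144 - 2} = - \frac{9}{-146} = \left(-9\right) \left(- \frac{1}{146}\right) = \frac{9}{146} \approx 0.061644$)
$Q - k = \frac{9}{146} - \frac{152}{3} = - \frac{22165}{438}$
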